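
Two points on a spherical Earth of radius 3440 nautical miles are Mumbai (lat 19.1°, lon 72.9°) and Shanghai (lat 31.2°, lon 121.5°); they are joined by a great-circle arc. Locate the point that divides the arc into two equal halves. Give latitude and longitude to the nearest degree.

≈ lat 27°, lon 96°

Convert each endpoint to a unit vector on the sphere (x = cos φ cos λ, y = cos φ sin λ, z = sin φ).
The central angle between the endpoints is δ = arccos(p₁·p₂) ≈ 0.790 rad (45.2°).
Interpolate at f = 1/2 with slerp weights a = sin((1−f)δ)/sin δ ≈ 0.542, b = sin(fδ)/sin δ ≈ 0.542.
p = a·p₁ + b·p₂ ≈ (-0.092, 0.884, 0.458); φ = arcsin(p_z) ≈ 27.25°, λ = atan2(p_y, p_x) ≈ 95.91°.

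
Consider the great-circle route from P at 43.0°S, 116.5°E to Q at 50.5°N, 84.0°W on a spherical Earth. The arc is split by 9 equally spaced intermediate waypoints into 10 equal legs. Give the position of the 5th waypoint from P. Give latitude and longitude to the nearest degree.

Write both endpoints as unit vectors p₁, p₂ with components (cos φ cos λ, cos φ sin λ, sin φ).
The central angle between the endpoints is δ = arccos(p₁·p₂) ≈ 2.865 rad (164.2°).
Interpolate at f = 5/10 with slerp weights a = sin((1−f)δ)/sin δ ≈ 3.627, b = sin(fδ)/sin δ ≈ 3.627.
p = a·p₁ + b·p₂ ≈ (-0.942, 0.079, 0.325); φ = arcsin(p_z) ≈ 18.97°, λ = atan2(p_y, p_x) ≈ 175.18°.

≈ 19°N, 175°E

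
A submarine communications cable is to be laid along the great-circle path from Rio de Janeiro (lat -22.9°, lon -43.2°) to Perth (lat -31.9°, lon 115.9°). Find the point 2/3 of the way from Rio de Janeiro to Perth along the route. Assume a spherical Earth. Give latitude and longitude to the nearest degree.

≈ lat -66°, lon 78°

Write both endpoints as unit vectors p₁, p₂ with components (cos φ cos λ, cos φ sin λ, sin φ).
The central angle between the endpoints is δ = arccos(p₁·p₂) ≈ 2.123 rad (121.7°).
Interpolate at f = 2/3 with slerp weights a = sin((1−f)δ)/sin δ ≈ 0.764, b = sin(fδ)/sin δ ≈ 1.161.
p = a·p₁ + b·p₂ ≈ (0.083, 0.405, -0.911); φ = arcsin(p_z) ≈ -65.60°, λ = atan2(p_y, p_x) ≈ 78.48°.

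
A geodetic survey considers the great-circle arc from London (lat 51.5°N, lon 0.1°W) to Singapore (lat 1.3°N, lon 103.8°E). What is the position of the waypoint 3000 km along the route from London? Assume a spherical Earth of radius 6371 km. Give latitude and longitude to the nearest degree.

Write both endpoints as unit vectors p₁, p₂ with components (cos φ cos λ, cos φ sin λ, sin φ).
The central angle between the endpoints is δ = arccos(p₁·p₂) ≈ 1.703 rad (97.6°). The total great-circle distance is δ·R ≈ 1.703 × 6371 ≈ 10849 km, so the target fraction is f = 3000/10849 ≈ 0.277.
Interpolate at f ≈ 0.277 with slerp weights a = sin((1−f)δ)/sin δ ≈ 0.951, b = sin(fδ)/sin δ ≈ 0.458.
p = a·p₁ + b·p₂ ≈ (0.483, 0.443, 0.755); φ = arcsin(p_z) ≈ 49.03°, λ = atan2(p_y, p_x) ≈ 42.54°.

≈ lat 49°N, lon 43°E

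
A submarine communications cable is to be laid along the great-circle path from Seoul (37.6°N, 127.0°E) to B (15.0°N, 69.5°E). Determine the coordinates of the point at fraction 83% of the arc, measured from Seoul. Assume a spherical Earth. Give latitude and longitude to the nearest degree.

≈ (20°N, 78°E)

The haversine formula gives a central angle δ ≈ 0.965 rad (55.3°) between the endpoints.
Interpolate at f = 0.83 with slerp weights a = sin((1−f)δ)/sin δ ≈ 0.199, b = sin(fδ)/sin δ ≈ 0.873.
p = a·p₁ + b·p₂ ≈ (0.201, 0.916, 0.347); φ = arcsin(p_z) ≈ 20.32°, λ = atan2(p_y, p_x) ≈ 77.64°.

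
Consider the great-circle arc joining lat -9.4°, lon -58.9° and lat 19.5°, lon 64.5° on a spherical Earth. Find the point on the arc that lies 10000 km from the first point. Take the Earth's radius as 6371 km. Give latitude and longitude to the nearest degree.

Write both endpoints as unit vectors p₁, p₂ with components (cos φ cos λ, cos φ sin λ, sin φ).
The central angle between the endpoints is δ = arccos(p₁·p₂) ≈ 2.173 rad (124.5°). The total great-circle distance is δ·R ≈ 2.173 × 6371 ≈ 13844 km, so the target fraction is f = 10000/13844 ≈ 0.722.
Interpolate at f ≈ 0.722 with slerp weights a = sin((1−f)δ)/sin δ ≈ 0.689, b = sin(fδ)/sin δ ≈ 1.213.
p = a·p₁ + b·p₂ ≈ (0.843, 0.451, 0.293); φ = arcsin(p_z) ≈ 17.01°, λ = atan2(p_y, p_x) ≈ 28.12°.

≈ lat 17°, lon 28°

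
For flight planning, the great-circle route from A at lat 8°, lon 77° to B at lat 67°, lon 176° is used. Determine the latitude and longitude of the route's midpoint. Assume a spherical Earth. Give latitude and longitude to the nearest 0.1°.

≈ lat 46.5°, lon 99.6°

Write both endpoints as unit vectors p₁, p₂ with components (cos φ cos λ, cos φ sin λ, sin φ).
The central angle between the endpoints is δ = arccos(p₁·p₂) ≈ 1.503 rad (86.1°).
Interpolate at f = 1/2 with slerp weights a = sin((1−f)δ)/sin δ ≈ 0.684, b = sin(fδ)/sin δ ≈ 0.684.
p = a·p₁ + b·p₂ ≈ (-0.114, 0.679, 0.725); φ = arcsin(p_z) ≈ 46.49°, λ = atan2(p_y, p_x) ≈ 99.56°.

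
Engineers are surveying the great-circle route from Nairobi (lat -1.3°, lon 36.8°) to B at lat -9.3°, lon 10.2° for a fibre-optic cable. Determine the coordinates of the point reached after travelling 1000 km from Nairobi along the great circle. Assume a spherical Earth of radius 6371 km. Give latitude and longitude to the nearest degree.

≈ lat -4°, lon 28°

From cos δ = sin φ₁ sin φ₂ + cos φ₁ cos φ₂ cos Δλ, the central angle is δ ≈ 0.482 rad (27.6°). The total great-circle distance is δ·R ≈ 0.482 × 6371 ≈ 3074 km, so the target fraction is f = 1000/3074 ≈ 0.325.
Interpolate at f ≈ 0.325 with slerp weights a = sin((1−f)δ)/sin δ ≈ 0.689, b = sin(fδ)/sin δ ≈ 0.337.
p = a·p₁ + b·p₂ ≈ (0.879, 0.472, -0.070); φ = arcsin(p_z) ≈ -4.02°, λ = atan2(p_y, p_x) ≈ 28.22°.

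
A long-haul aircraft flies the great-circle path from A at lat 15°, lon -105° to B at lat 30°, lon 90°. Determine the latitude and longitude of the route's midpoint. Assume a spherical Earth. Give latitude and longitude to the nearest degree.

≈ lat 71°, lon -165°

From cos δ = sin φ₁ sin φ₂ + cos φ₁ cos φ₂ cos Δλ, the central angle is δ ≈ 2.317 rad (132.7°).
Interpolate at f = 1/2 with slerp weights a = sin((1−f)δ)/sin δ ≈ 1.247, b = sin(fδ)/sin δ ≈ 1.247.
p = a·p₁ + b·p₂ ≈ (-0.312, -0.084, 0.946); φ = arcsin(p_z) ≈ 71.17°, λ = atan2(p_y, p_x) ≈ -165.00°.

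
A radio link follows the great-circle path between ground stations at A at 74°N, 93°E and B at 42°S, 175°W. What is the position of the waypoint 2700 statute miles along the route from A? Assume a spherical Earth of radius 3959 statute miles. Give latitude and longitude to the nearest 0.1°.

Convert each endpoint to a unit vector on the sphere (x = cos φ cos λ, y = cos φ sin λ, z = sin φ).
The central angle between the endpoints is δ = arccos(p₁·p₂) ≈ 2.279 rad (130.6°). The total great-circle distance is δ·R ≈ 2.279 × 3959 ≈ 9022 mi, so the target fraction is f = 2700/9022 ≈ 0.299.
Interpolate at f ≈ 0.299 with slerp weights a = sin((1−f)δ)/sin δ ≈ 1.316, b = sin(fδ)/sin δ ≈ 0.830.
p = a·p₁ + b·p₂ ≈ (-0.633, 0.308, 0.710); φ = arcsin(p_z) ≈ 45.22°, λ = atan2(p_y, p_x) ≈ 154.03°.

≈ 45.2°N, 154.0°E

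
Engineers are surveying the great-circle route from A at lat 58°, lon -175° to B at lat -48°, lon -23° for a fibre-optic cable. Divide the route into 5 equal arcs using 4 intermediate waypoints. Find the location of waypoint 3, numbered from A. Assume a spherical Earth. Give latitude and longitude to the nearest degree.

Write both endpoints as unit vectors p₁, p₂ with components (cos φ cos λ, cos φ sin λ, sin φ).
The central angle between the endpoints is δ = arccos(p₁·p₂) ≈ 2.803 rad (160.6°).
Interpolate at f = 3/5 with slerp weights a = sin((1−f)δ)/sin δ ≈ 2.713, b = sin(fδ)/sin δ ≈ 2.994.
p = a·p₁ + b·p₂ ≈ (0.412, -0.908, 0.076); φ = arcsin(p_z) ≈ 4.36°, λ = atan2(p_y, p_x) ≈ -65.61°.

≈ lat 4°, lon -66°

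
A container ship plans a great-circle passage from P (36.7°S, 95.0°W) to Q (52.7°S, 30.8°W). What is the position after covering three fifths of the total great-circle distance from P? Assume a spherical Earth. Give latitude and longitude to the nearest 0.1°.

≈ (50.9°S, 61.0°W)

Write both endpoints as unit vectors p₁, p₂ with components (cos φ cos λ, cos φ sin λ, sin φ).
The central angle between the endpoints is δ = arccos(p₁·p₂) ≈ 0.814 rad (46.6°).
Interpolate at f = 3/5 with slerp weights a = sin((1−f)δ)/sin δ ≈ 0.440, b = sin(fδ)/sin δ ≈ 0.645.
p = a·p₁ + b·p₂ ≈ (0.305, -0.552, -0.776); φ = arcsin(p_z) ≈ -50.92°, λ = atan2(p_y, p_x) ≈ -61.05°.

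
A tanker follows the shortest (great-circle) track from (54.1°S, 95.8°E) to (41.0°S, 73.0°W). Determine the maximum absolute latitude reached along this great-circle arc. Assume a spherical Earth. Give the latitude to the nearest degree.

The great circle lies in the plane with unit normal n̂ = (p₁ × p₂)/|p₁ × p₂|.
Here n̂_z ≈ -0.086; the vertex latitude is φ_max = arccos|n̂_z| ≈ 85.0°.
Check via Clairaut: cos φ_max = |cos φ₁| · sin C = cos(54.1°)·sin(171.5°) ≈ 0.086, again giving ≈ 85.0°.

≈ 85°S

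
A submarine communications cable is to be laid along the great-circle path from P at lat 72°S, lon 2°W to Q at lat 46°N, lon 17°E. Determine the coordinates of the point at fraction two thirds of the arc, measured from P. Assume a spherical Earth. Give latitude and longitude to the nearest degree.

≈ lat 7°N, lon 13°E

Write both endpoints as unit vectors p₁, p₂ with components (cos φ cos λ, cos φ sin λ, sin φ).
The central angle between the endpoints is δ = arccos(p₁·p₂) ≈ 2.073 rad (118.8°).
Interpolate at f = 2/3 with slerp weights a = sin((1−f)δ)/sin δ ≈ 0.727, b = sin(fδ)/sin δ ≈ 1.120.
p = a·p₁ + b·p₂ ≈ (0.969, 0.220, 0.115); φ = arcsin(p_z) ≈ 6.58°, λ = atan2(p_y, p_x) ≈ 12.78°.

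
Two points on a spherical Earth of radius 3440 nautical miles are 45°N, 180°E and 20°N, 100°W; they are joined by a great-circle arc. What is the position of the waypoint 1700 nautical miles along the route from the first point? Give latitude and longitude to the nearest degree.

Convert each endpoint to a unit vector on the sphere (x = cos φ cos λ, y = cos φ sin λ, z = sin φ).
The central angle between the endpoints is δ = arccos(p₁·p₂) ≈ 1.205 rad (69.1°). The total great-circle distance is δ·R ≈ 1.205 × 3440 ≈ 4147 nmi, so the target fraction is f = 1700/4147 ≈ 0.410.
Interpolate at f ≈ 0.410 with slerp weights a = sin((1−f)δ)/sin δ ≈ 0.699, b = sin(fδ)/sin δ ≈ 0.508.
p = a·p₁ + b·p₂ ≈ (-0.577, -0.470, 0.668); φ = arcsin(p_z) ≈ 41.91°, λ = atan2(p_y, p_x) ≈ -140.84°.

≈ 42°N, 141°W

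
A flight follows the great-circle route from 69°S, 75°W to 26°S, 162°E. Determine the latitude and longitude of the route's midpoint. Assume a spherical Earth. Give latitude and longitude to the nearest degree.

Convert each endpoint to a unit vector on the sphere (x = cos φ cos λ, y = cos φ sin λ, z = sin φ).
The central angle between the endpoints is δ = arccos(p₁·p₂) ≈ 1.335 rad (76.5°).
Interpolate at f = 1/2 with slerp weights a = sin((1−f)δ)/sin δ ≈ 0.637, b = sin(fδ)/sin δ ≈ 0.637.
p = a·p₁ + b·p₂ ≈ (-0.485, -0.044, -0.873); φ = arcsin(p_z) ≈ -60.85°, λ = atan2(p_y, p_x) ≈ -174.87°.

≈ 61°S, 175°W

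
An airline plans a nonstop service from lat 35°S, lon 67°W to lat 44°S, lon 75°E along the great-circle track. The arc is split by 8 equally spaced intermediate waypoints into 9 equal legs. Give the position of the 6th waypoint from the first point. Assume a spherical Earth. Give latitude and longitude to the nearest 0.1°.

Convert each endpoint to a unit vector on the sphere (x = cos φ cos λ, y = cos φ sin λ, z = sin φ).
The central angle between the endpoints is δ = arccos(p₁·p₂) ≈ 1.637 rad (93.8°).
Interpolate at f = 6/9 with slerp weights a = sin((1−f)δ)/sin δ ≈ 0.520, b = sin(fδ)/sin δ ≈ 0.889.
p = a·p₁ + b·p₂ ≈ (0.332, 0.226, -0.916); φ = arcsin(p_z) ≈ -66.33°, λ = atan2(p_y, p_x) ≈ 34.20°.

≈ lat 66.3°S, lon 34.2°E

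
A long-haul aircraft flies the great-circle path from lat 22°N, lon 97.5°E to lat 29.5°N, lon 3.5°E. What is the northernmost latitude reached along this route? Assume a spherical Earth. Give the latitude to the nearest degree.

The great circle lies in the plane with unit normal n̂ = (p₁ × p₂)/|p₁ × p₂|.
Here n̂_z ≈ -0.812; the vertex latitude is φ_max = arccos|n̂_z| ≈ 35.7°.
Check via Clairaut: cos φ_max = |cos φ₁| · sin C = cos(22.0°)·sin(61.1°) ≈ 0.812, again giving ≈ 35.7°.

≈ 36°N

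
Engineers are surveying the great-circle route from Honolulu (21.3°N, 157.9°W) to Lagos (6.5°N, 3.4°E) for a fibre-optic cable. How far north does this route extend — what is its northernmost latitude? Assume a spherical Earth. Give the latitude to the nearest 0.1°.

≈ 57.3°N

The great circle lies in the plane with unit normal n̂ = (p₁ × p₂)/|p₁ × p₂|.
Here n̂_z ≈ +0.540; the vertex latitude is φ_max = arccos|n̂_z| ≈ 57.3°.
Check via Clairaut: cos φ_max = |cos φ₁| · sin C = cos(21.3°)·sin(35.5°) ≈ 0.540, again giving ≈ 57.3°.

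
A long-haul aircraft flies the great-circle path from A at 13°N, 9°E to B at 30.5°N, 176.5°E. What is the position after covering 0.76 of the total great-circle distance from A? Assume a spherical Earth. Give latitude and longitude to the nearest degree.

The haversine formula gives a central angle δ ≈ 2.354 rad (134.9°) between the endpoints.
Interpolate at f = 0.76 with slerp weights a = sin((1−f)δ)/sin δ ≈ 0.755, b = sin(fδ)/sin δ ≈ 1.378.
p = a·p₁ + b·p₂ ≈ (-0.458, 0.188, 0.869); φ = arcsin(p_z) ≈ 60.35°, λ = atan2(p_y, p_x) ≈ 157.71°.

≈ 60°N, 158°E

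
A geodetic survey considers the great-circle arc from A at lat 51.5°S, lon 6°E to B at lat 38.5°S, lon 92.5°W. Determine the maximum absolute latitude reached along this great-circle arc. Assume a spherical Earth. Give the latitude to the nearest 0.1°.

The great circle lies in the plane with unit normal n̂ = (p₁ × p₂)/|p₁ × p₂|.
Here n̂_z ≈ -0.530; the vertex latitude is φ_max = arccos|n̂_z| ≈ 58.0°.

≈ 58.0°S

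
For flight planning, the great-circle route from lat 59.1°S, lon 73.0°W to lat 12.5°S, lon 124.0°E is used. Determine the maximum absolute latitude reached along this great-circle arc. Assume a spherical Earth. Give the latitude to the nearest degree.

The great circle lies in the plane with unit normal n̂ = (p₁ × p₂)/|p₁ × p₂|.
Here n̂_z ≈ -0.153; the vertex latitude is φ_max = arccos|n̂_z| ≈ 81.2°.
Check via Clairaut: cos φ_max = |cos φ₁| · sin C = cos(59.1°)·sin(162.6°) ≈ 0.153, again giving ≈ 81.2°.

≈ 81°S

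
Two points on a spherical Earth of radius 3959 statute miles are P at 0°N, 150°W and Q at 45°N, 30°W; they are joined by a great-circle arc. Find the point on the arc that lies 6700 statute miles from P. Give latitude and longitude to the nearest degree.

≈ 49°N, 49°W

Convert each endpoint to a unit vector on the sphere (x = cos φ cos λ, y = cos φ sin λ, z = sin φ).
The central angle between the endpoints is δ = arccos(p₁·p₂) ≈ 1.932 rad (110.7°). The total great-circle distance is δ·R ≈ 1.932 × 3959 ≈ 7649 mi, so the target fraction is f = 6700/7649 ≈ 0.876.
Interpolate at f ≈ 0.876 with slerp weights a = sin((1−f)δ)/sin δ ≈ 0.254, b = sin(fδ)/sin δ ≈ 1.061.
p = a·p₁ + b·p₂ ≈ (0.430, -0.502, 0.750); φ = arcsin(p_z) ≈ 48.62°, λ = atan2(p_y, p_x) ≈ -49.43°.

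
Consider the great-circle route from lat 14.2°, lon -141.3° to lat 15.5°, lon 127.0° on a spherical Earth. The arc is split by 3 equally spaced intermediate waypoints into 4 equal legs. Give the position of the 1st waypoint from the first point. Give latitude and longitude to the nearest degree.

≈ lat 19°, lon -164°

Convert each endpoint to a unit vector on the sphere (x = cos φ cos λ, y = cos φ sin λ, z = sin φ).
The central angle between the endpoints is δ = arccos(p₁·p₂) ≈ 1.533 rad (87.8°).
Interpolate at f = 1/4 with slerp weights a = sin((1−f)δ)/sin δ ≈ 0.913, b = sin(fδ)/sin δ ≈ 0.374.
p = a·p₁ + b·p₂ ≈ (-0.908, -0.266, 0.324); φ = arcsin(p_z) ≈ 18.91°, λ = atan2(p_y, p_x) ≈ -163.69°.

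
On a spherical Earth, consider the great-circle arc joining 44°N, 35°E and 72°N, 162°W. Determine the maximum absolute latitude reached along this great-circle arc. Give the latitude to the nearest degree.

≈ 86°N

The great circle lies in the plane with unit normal n̂ = (p₁ × p₂)/|p₁ × p₂|.
Here n̂_z ≈ +0.073; the vertex latitude is φ_max = arccos|n̂_z| ≈ 85.8°.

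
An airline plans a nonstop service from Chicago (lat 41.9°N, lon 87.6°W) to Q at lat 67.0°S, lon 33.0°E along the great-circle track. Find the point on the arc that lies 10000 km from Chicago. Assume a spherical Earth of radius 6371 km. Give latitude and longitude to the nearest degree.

≈ lat 39°S, lon 45°W

Write both endpoints as unit vectors p₁, p₂ with components (cos φ cos λ, cos φ sin λ, sin φ).
The central angle between the endpoints is δ = arccos(p₁·p₂) ≈ 2.438 rad (139.7°). The total great-circle distance is δ·R ≈ 2.438 × 6371 ≈ 15535 km, so the target fraction is f = 10000/15535 ≈ 0.644.
Interpolate at f ≈ 0.644 with slerp weights a = sin((1−f)δ)/sin δ ≈ 1.181, b = sin(fδ)/sin δ ≈ 1.546.
p = a·p₁ + b·p₂ ≈ (0.544, -0.549, -0.635); φ = arcsin(p_z) ≈ -39.41°, λ = atan2(p_y, p_x) ≈ -45.29°.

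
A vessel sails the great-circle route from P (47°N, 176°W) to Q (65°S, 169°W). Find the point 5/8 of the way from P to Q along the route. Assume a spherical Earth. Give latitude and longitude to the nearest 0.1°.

From cos δ = sin φ₁ sin φ₂ + cos φ₁ cos φ₂ cos Δλ, the central angle is δ ≈ 1.957 rad (112.1°).
Interpolate at f = 5/8 with slerp weights a = sin((1−f)δ)/sin δ ≈ 0.723, b = sin(fδ)/sin δ ≈ 1.015.
p = a·p₁ + b·p₂ ≈ (-0.913, -0.116, -0.391); φ = arcsin(p_z) ≈ -23.02°, λ = atan2(p_y, p_x) ≈ -172.74°.

≈ (23.0°S, 172.7°W)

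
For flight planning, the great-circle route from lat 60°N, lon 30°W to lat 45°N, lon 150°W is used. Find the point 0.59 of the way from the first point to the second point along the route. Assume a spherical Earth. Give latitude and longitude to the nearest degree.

The haversine formula gives a central angle δ ≈ 1.120 rad (64.2°) between the endpoints.
Interpolate at f = 0.59 with slerp weights a = sin((1−f)δ)/sin δ ≈ 0.492, b = sin(fδ)/sin δ ≈ 0.682.
p = a·p₁ + b·p₂ ≈ (-0.204, -0.364, 0.909); φ = arcsin(p_z) ≈ 65.32°, λ = atan2(p_y, p_x) ≈ -119.30°.

≈ lat 65°N, lon 119°W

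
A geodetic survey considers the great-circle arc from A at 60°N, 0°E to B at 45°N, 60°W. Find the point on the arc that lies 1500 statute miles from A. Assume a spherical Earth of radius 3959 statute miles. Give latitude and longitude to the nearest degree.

≈ 55°N, 40°W

The haversine formula gives a central angle δ ≈ 0.661 rad (37.9°) between the endpoints. The total great-circle distance is δ·R ≈ 0.661 × 3959 ≈ 2618 mi, so the target fraction is f = 1500/2618 ≈ 0.573.
Interpolate at f ≈ 0.573 with slerp weights a = sin((1−f)δ)/sin δ ≈ 0.454, b = sin(fδ)/sin δ ≈ 0.602.
p = a·p₁ + b·p₂ ≈ (0.440, -0.369, 0.819); φ = arcsin(p_z) ≈ 54.97°, λ = atan2(p_y, p_x) ≈ -39.98°.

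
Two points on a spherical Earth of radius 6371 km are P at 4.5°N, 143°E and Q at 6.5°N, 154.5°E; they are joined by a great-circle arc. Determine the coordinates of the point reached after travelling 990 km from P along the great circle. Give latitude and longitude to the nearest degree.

Write both endpoints as unit vectors p₁, p₂ with components (cos φ cos λ, cos φ sin λ, sin φ).
The central angle between the endpoints is δ = arccos(p₁·p₂) ≈ 0.203 rad (11.6°). The total great-circle distance is δ·R ≈ 0.203 × 6371 ≈ 1292 km, so the target fraction is f = 990/1292 ≈ 0.766.
Interpolate at f ≈ 0.766 with slerp weights a = sin((1−f)δ)/sin δ ≈ 0.235, b = sin(fδ)/sin δ ≈ 0.768.
p = a·p₁ + b·p₂ ≈ (-0.876, 0.470, 0.105); φ = arcsin(p_z) ≈ 6.05°, λ = atan2(p_y, p_x) ≈ 151.80°.

≈ 6°N, 152°E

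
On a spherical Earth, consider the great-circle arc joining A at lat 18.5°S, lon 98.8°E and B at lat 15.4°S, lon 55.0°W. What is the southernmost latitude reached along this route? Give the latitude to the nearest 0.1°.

The great circle lies in the plane with unit normal n̂ = (p₁ × p₂)/|p₁ × p₂|.
Here n̂_z ≈ -0.596; the vertex latitude is φ_max = arccos|n̂_z| ≈ 53.4°.
Check via Clairaut: cos φ_max = |cos φ₁| · sin C = cos(18.5°)·sin(141.0°) ≈ 0.596, again giving ≈ 53.4°.

≈ 53.4°S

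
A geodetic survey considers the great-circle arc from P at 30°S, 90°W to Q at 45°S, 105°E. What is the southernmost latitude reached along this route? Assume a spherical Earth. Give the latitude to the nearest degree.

≈ 81°S

The great circle lies in the plane with unit normal n̂ = (p₁ × p₂)/|p₁ × p₂|.
Here n̂_z ≈ -0.163; the vertex latitude is φ_max = arccos|n̂_z| ≈ 80.6°.
Check via Clairaut: cos φ_max = |cos φ₁| · sin C = cos(30.0°)·sin(169.1°) ≈ 0.163, again giving ≈ 80.6°.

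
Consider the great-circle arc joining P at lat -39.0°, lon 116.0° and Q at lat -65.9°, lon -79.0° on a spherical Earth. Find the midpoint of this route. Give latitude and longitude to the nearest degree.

≈ lat -76°, lon 131°

Convert each endpoint to a unit vector on the sphere (x = cos φ cos λ, y = cos φ sin λ, z = sin φ).
The central angle between the endpoints is δ = arccos(p₁·p₂) ≈ 1.300 rad (74.5°).
Interpolate at f = 1/2 with slerp weights a = sin((1−f)δ)/sin δ ≈ 0.628, b = sin(fδ)/sin δ ≈ 0.628.
p = a·p₁ + b·p₂ ≈ (-0.165, 0.187, -0.968); φ = arcsin(p_z) ≈ -75.56°, λ = atan2(p_y, p_x) ≈ 131.44°.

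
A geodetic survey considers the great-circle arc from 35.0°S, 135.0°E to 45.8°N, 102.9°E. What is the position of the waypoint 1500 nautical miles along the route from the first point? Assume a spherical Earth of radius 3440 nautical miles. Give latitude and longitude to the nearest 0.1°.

From cos δ = sin φ₁ sin φ₂ + cos φ₁ cos φ₂ cos Δλ, the central angle is δ ≈ 1.498 rad (85.8°). The total great-circle distance is δ·R ≈ 1.498 × 3440 ≈ 5154 nmi, so the target fraction is f = 1500/5154 ≈ 0.291.
Interpolate at f ≈ 0.291 with slerp weights a = sin((1−f)δ)/sin δ ≈ 0.876, b = sin(fδ)/sin δ ≈ 0.423.
p = a·p₁ + b·p₂ ≈ (-0.573, 0.795, -0.199); φ = arcsin(p_z) ≈ -11.46°, λ = atan2(p_y, p_x) ≈ 125.79°.

≈ 11.5°S, 125.8°E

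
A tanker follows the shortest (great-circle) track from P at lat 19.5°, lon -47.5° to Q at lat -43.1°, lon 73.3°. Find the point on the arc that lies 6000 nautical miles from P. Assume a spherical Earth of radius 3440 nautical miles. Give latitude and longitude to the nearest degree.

≈ lat -41°, lon 39°

The haversine formula gives a central angle δ ≈ 2.190 rad (125.5°) between the endpoints. The total great-circle distance is δ·R ≈ 2.190 × 3440 ≈ 7534 nmi, so the target fraction is f = 6000/7534 ≈ 0.796.
Interpolate at f ≈ 0.796 with slerp weights a = sin((1−f)δ)/sin δ ≈ 0.530, b = sin(fδ)/sin δ ≈ 1.210.
p = a·p₁ + b·p₂ ≈ (0.591, 0.478, -0.650); φ = arcsin(p_z) ≈ -40.52°, λ = atan2(p_y, p_x) ≈ 38.95°.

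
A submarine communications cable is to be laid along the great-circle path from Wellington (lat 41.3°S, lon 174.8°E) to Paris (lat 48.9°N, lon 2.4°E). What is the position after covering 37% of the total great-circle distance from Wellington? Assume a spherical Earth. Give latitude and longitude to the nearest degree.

≈ lat 15°N, lon 145°E

Convert each endpoint to a unit vector on the sphere (x = cos φ cos λ, y = cos φ sin λ, z = sin φ).
The central angle between the endpoints is δ = arccos(p₁·p₂) ≈ 2.979 rad (170.7°).
Interpolate at f = 0.37 with slerp weights a = sin((1−f)δ)/sin δ ≈ 5.905, b = sin(fδ)/sin δ ≈ 5.526.
p = a·p₁ + b·p₂ ≈ (-0.788, 0.554, 0.267); φ = arcsin(p_z) ≈ 15.48°, λ = atan2(p_y, p_x) ≈ 144.90°.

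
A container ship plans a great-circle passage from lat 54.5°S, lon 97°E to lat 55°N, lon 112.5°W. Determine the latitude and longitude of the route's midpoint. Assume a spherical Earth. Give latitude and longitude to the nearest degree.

Write both endpoints as unit vectors p₁, p₂ with components (cos φ cos λ, cos φ sin λ, sin φ).
The central angle between the endpoints is δ = arccos(p₁·p₂) ≈ 2.847 rad (163.1°).
Interpolate at f = 1/2 with slerp weights a = sin((1−f)δ)/sin δ ≈ 3.401, b = sin(fδ)/sin δ ≈ 3.401.
p = a·p₁ + b·p₂ ≈ (-0.987, 0.158, 0.017); φ = arcsin(p_z) ≈ 0.98°, λ = atan2(p_y, p_x) ≈ 170.91°.

≈ lat 1°N, lon 171°E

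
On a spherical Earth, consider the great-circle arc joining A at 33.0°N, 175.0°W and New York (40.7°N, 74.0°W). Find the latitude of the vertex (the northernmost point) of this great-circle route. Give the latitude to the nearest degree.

≈ 50°N

The great circle lies in the plane with unit normal n̂ = (p₁ × p₂)/|p₁ × p₂|.
Here n̂_z ≈ +0.642; the vertex latitude is φ_max = arccos|n̂_z| ≈ 50.1°.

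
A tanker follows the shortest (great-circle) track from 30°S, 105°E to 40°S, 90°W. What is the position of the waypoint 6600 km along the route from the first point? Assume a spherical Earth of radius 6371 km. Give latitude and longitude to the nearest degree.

Convert each endpoint to a unit vector on the sphere (x = cos φ cos λ, y = cos φ sin λ, z = sin φ).
The central angle between the endpoints is δ = arccos(p₁·p₂) ≈ 1.896 rad (108.6°). The total great-circle distance is δ·R ≈ 1.896 × 6371 ≈ 12079 km, so the target fraction is f = 6600/12079 ≈ 0.546.
Interpolate at f ≈ 0.546 with slerp weights a = sin((1−f)δ)/sin δ ≈ 0.800, b = sin(fδ)/sin δ ≈ 0.908.
p = a·p₁ + b·p₂ ≈ (-0.179, -0.027, -0.983); φ = arcsin(p_z) ≈ -79.56°, λ = atan2(p_y, p_x) ≈ -171.58°.

≈ 80°S, 172°W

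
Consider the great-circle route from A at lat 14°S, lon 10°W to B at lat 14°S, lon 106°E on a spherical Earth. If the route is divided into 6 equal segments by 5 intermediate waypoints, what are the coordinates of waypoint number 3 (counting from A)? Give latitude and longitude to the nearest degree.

From cos δ = sin φ₁ sin φ₂ + cos φ₁ cos φ₂ cos Δλ, the central angle is δ ≈ 1.933 rad (110.7°).
Interpolate at f = 3/6 with slerp weights a = sin((1−f)δ)/sin δ ≈ 0.880, b = sin(fδ)/sin δ ≈ 0.880.
p = a·p₁ + b·p₂ ≈ (0.605, 0.672, -0.426); φ = arcsin(p_z) ≈ -25.20°, λ = atan2(p_y, p_x) ≈ 48.00°.

≈ lat 25°S, lon 48°E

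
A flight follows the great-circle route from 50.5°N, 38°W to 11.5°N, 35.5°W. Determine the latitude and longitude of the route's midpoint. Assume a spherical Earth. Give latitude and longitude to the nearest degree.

≈ 31°N, 36°W

Write both endpoints as unit vectors p₁, p₂ with components (cos φ cos λ, cos φ sin λ, sin φ).
The central angle between the endpoints is δ = arccos(p₁·p₂) ≈ 0.682 rad (39.1°).
Interpolate at f = 1/2 with slerp weights a = sin((1−f)δ)/sin δ ≈ 0.531, b = sin(fδ)/sin δ ≈ 0.531.
p = a·p₁ + b·p₂ ≈ (0.689, -0.510, 0.515); φ = arcsin(p_z) ≈ 31.01°, λ = atan2(p_y, p_x) ≈ -36.48°.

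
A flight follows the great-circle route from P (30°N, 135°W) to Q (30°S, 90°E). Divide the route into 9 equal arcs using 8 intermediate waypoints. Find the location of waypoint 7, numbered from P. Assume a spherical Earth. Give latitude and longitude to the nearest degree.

≈ (20°S, 123°E)

Write both endpoints as unit vectors p₁, p₂ with components (cos φ cos λ, cos φ sin λ, sin φ).
The central angle between the endpoints is δ = arccos(p₁·p₂) ≈ 2.466 rad (141.3°).
Interpolate at f = 7/9 with slerp weights a = sin((1−f)δ)/sin δ ≈ 0.833, b = sin(fδ)/sin δ ≈ 1.504.
p = a·p₁ + b·p₂ ≈ (-0.510, 0.792, -0.335); φ = arcsin(p_z) ≈ -19.59°, λ = atan2(p_y, p_x) ≈ 122.79°.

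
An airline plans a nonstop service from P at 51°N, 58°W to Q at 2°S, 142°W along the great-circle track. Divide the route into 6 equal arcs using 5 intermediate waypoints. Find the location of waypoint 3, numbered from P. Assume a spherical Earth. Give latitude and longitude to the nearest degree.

Write both endpoints as unit vectors p₁, p₂ with components (cos φ cos λ, cos φ sin λ, sin φ).
The central angle between the endpoints is δ = arccos(p₁·p₂) ≈ 1.532 rad (87.8°).
Interpolate at f = 3/6 with slerp weights a = sin((1−f)δ)/sin δ ≈ 0.694, b = sin(fδ)/sin δ ≈ 0.694.
p = a·p₁ + b·p₂ ≈ (-0.315, -0.797, 0.515); φ = arcsin(p_z) ≈ 31.00°, λ = atan2(p_y, p_x) ≈ -111.56°.

≈ 31°N, 112°W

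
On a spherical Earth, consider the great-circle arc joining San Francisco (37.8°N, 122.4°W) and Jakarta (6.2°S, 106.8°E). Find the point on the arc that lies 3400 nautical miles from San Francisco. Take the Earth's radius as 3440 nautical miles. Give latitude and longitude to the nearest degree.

≈ (36°N, 165°E)

The haversine formula gives a central angle δ ≈ 2.189 rad (125.4°) between the endpoints. The total great-circle distance is δ·R ≈ 2.189 × 3440 ≈ 7530 nmi, so the target fraction is f = 3400/7530 ≈ 0.452.
Interpolate at f ≈ 0.452 with slerp weights a = sin((1−f)δ)/sin δ ≈ 1.144, b = sin(fδ)/sin δ ≈ 1.025.
p = a·p₁ + b·p₂ ≈ (-0.779, 0.212, 0.590); φ = arcsin(p_z) ≈ 36.19°, λ = atan2(p_y, p_x) ≈ 164.76°.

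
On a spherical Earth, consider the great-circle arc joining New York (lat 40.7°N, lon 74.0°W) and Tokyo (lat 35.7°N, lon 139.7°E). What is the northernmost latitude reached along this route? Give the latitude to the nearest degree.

The great circle lies in the plane with unit normal n̂ = (p₁ × p₂)/|p₁ × p₂|.
Here n̂_z ≈ -0.345; the vertex latitude is φ_max = arccos|n̂_z| ≈ 69.8°.
Check via Clairaut: cos φ_max = |cos φ₁| · sin C = cos(40.7°)·sin(27.0°) ≈ 0.345, again giving ≈ 69.8°.

≈ 70°N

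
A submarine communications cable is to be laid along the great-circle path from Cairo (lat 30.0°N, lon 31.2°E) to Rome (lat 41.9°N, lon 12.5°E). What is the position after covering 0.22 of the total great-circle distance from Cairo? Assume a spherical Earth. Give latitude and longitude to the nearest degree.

From cos δ = sin φ₁ sin φ₂ + cos φ₁ cos φ₂ cos Δλ, the central angle is δ ≈ 0.335 rad (19.2°).
Interpolate at f = 0.22 with slerp weights a = sin((1−f)δ)/sin δ ≈ 0.786, b = sin(fδ)/sin δ ≈ 0.224.
p = a·p₁ + b·p₂ ≈ (0.745, 0.389, 0.542); φ = arcsin(p_z) ≈ 32.85°, λ = atan2(p_y, p_x) ≈ 27.55°.

≈ lat 33°N, lon 28°E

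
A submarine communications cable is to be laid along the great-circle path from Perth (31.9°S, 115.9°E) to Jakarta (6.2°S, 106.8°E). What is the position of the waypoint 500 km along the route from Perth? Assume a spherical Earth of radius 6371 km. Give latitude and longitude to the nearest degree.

The haversine formula gives a central angle δ ≈ 0.472 rad (27.1°) between the endpoints. The total great-circle distance is δ·R ≈ 0.472 × 6371 ≈ 3010 km, so the target fraction is f = 500/3010 ≈ 0.166.
Interpolate at f ≈ 0.166 with slerp weights a = sin((1−f)δ)/sin δ ≈ 0.844, b = sin(fδ)/sin δ ≈ 0.172.
p = a·p₁ + b·p₂ ≈ (-0.362, 0.808, -0.464); φ = arcsin(p_z) ≈ -27.67°, λ = atan2(p_y, p_x) ≈ 114.15°.

≈ 28°S, 114°E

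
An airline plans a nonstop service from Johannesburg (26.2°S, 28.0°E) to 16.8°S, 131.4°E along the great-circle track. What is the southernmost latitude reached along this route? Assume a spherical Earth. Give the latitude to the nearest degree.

≈ 33°S

The great circle lies in the plane with unit normal n̂ = (p₁ × p₂)/|p₁ × p₂|.
Here n̂_z ≈ +0.838; the vertex latitude is φ_max = arccos|n̂_z| ≈ 33.1°.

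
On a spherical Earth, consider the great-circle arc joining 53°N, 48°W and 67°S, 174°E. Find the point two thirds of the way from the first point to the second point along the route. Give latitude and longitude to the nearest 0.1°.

Write both endpoints as unit vectors p₁, p₂ with components (cos φ cos λ, cos φ sin λ, sin φ).
The central angle between the endpoints is δ = arccos(p₁·p₂) ≈ 2.714 rad (155.5°).
Interpolate at f = 2/3 with slerp weights a = sin((1−f)δ)/sin δ ≈ 1.895, b = sin(fδ)/sin δ ≈ 2.342.
p = a·p₁ + b·p₂ ≈ (-0.147, -0.752, -0.643); φ = arcsin(p_z) ≈ -39.99°, λ = atan2(p_y, p_x) ≈ -101.07°.

≈ 40.0°S, 101.1°W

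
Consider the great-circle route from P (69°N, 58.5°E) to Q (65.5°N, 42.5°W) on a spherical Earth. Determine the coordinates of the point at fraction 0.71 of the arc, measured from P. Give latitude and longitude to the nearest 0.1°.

≈ (72.4°N, 21.6°W)

Convert each endpoint to a unit vector on the sphere (x = cos φ cos λ, y = cos φ sin λ, z = sin φ).
The central angle between the endpoints is δ = arccos(p₁·p₂) ≈ 0.607 rad (34.8°).
Interpolate at f = 0.71 with slerp weights a = sin((1−f)δ)/sin δ ≈ 0.307, b = sin(fδ)/sin δ ≈ 0.732.
p = a·p₁ + b·p₂ ≈ (0.281, -0.111, 0.953); φ = arcsin(p_z) ≈ 72.38°, λ = atan2(p_y, p_x) ≈ -21.59°.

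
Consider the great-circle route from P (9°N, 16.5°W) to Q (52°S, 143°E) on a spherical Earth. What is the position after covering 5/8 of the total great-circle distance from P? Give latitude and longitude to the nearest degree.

≈ (67°S, 33°E)

Write both endpoints as unit vectors p₁, p₂ with components (cos φ cos λ, cos φ sin λ, sin φ).
The central angle between the endpoints is δ = arccos(p₁·p₂) ≈ 2.336 rad (133.9°).
Interpolate at f = 5/8 with slerp weights a = sin((1−f)δ)/sin δ ≈ 1.065, b = sin(fδ)/sin δ ≈ 1.378.
p = a·p₁ + b·p₂ ≈ (0.331, 0.212, -0.919); φ = arcsin(p_z) ≈ -66.85°, λ = atan2(p_y, p_x) ≈ 32.60°.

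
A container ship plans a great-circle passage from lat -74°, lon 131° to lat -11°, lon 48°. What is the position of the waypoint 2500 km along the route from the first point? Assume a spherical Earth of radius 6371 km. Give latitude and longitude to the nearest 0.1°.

≈ lat -61.8°, lon 77.1°

Write both endpoints as unit vectors p₁, p₂ with components (cos φ cos λ, cos φ sin λ, sin φ).
The central angle between the endpoints is δ = arccos(p₁·p₂) ≈ 1.353 rad (77.5°). The total great-circle distance is δ·R ≈ 1.353 × 6371 ≈ 8618 km, so the target fraction is f = 2500/8618 ≈ 0.290.
Interpolate at f ≈ 0.290 with slerp weights a = sin((1−f)δ)/sin δ ≈ 0.839, b = sin(fδ)/sin δ ≈ 0.392.
p = a·p₁ + b·p₂ ≈ (0.106, 0.460, -0.881); φ = arcsin(p_z) ≈ -61.82°, λ = atan2(p_y, p_x) ≈ 77.09°.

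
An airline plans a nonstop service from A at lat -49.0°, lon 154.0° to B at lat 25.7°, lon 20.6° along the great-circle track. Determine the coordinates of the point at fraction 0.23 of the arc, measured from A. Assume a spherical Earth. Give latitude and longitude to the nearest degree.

≈ lat -47°, lon 106°

Write both endpoints as unit vectors p₁, p₂ with components (cos φ cos λ, cos φ sin λ, sin φ).
The central angle between the endpoints is δ = arccos(p₁·p₂) ≈ 2.394 rad (137.2°).
Interpolate at f = 0.23 with slerp weights a = sin((1−f)δ)/sin δ ≈ 1.417, b = sin(fδ)/sin δ ≈ 0.770.
p = a·p₁ + b·p₂ ≈ (-0.186, 0.652, -0.735); φ = arcsin(p_z) ≈ -47.34°, λ = atan2(p_y, p_x) ≈ 105.94°.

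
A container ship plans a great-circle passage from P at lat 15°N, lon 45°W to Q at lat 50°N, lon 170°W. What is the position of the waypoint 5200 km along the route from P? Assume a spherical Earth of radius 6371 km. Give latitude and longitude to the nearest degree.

≈ lat 51°N, lon 83°W

Write both endpoints as unit vectors p₁, p₂ with components (cos φ cos λ, cos φ sin λ, sin φ).
The central angle between the endpoints is δ = arccos(p₁·p₂) ≈ 1.729 rad (99.1°). The total great-circle distance is δ·R ≈ 1.729 × 6371 ≈ 11017 km, so the target fraction is f = 5200/11017 ≈ 0.472.
Interpolate at f ≈ 0.472 with slerp weights a = sin((1−f)δ)/sin δ ≈ 0.801, b = sin(fδ)/sin δ ≈ 0.738.
p = a·p₁ + b·p₂ ≈ (0.080, -0.630, 0.773); φ = arcsin(p_z) ≈ 50.59°, λ = atan2(p_y, p_x) ≈ -82.73°.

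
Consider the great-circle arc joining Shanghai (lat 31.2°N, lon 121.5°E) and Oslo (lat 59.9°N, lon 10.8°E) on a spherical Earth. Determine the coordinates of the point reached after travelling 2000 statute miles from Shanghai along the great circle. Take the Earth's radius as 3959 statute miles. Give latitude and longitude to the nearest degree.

≈ lat 54°N, lon 97°E

Write both endpoints as unit vectors p₁, p₂ with components (cos φ cos λ, cos φ sin λ, sin φ).
The central angle between the endpoints is δ = arccos(p₁·p₂) ≈ 1.270 rad (72.8°). The total great-circle distance is δ·R ≈ 1.270 × 3959 ≈ 5027 mi, so the target fraction is f = 2000/5027 ≈ 0.398.
Interpolate at f ≈ 0.398 with slerp weights a = sin((1−f)δ)/sin δ ≈ 0.725, b = sin(fδ)/sin δ ≈ 0.507.
p = a·p₁ + b·p₂ ≈ (-0.074, 0.576, 0.814); φ = arcsin(p_z) ≈ 54.48°, λ = atan2(p_y, p_x) ≈ 97.35°.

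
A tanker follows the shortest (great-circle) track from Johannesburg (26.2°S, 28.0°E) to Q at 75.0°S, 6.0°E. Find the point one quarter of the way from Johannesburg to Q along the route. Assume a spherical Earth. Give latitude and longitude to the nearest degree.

≈ 39°S, 26°E

From cos δ = sin φ₁ sin φ₂ + cos φ₁ cos φ₂ cos Δλ, the central angle is δ ≈ 0.874 rad (50.1°).
Interpolate at f = 1/4 with slerp weights a = sin((1−f)δ)/sin δ ≈ 0.795, b = sin(fδ)/sin δ ≈ 0.283.
p = a·p₁ + b·p₂ ≈ (0.702, 0.342, -0.624); φ = arcsin(p_z) ≈ -38.60°, λ = atan2(p_y, p_x) ≈ 25.99°.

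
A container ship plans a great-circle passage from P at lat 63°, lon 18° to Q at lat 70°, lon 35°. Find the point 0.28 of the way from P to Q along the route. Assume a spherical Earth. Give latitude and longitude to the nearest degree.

≈ lat 65°, lon 22°

Convert each endpoint to a unit vector on the sphere (x = cos φ cos λ, y = cos φ sin λ, z = sin φ).
The central angle between the endpoints is δ = arccos(p₁·p₂) ≈ 0.169 rad (9.7°).
Interpolate at f = 0.28 with slerp weights a = sin((1−f)δ)/sin δ ≈ 0.722, b = sin(fδ)/sin δ ≈ 0.281.
p = a·p₁ + b·p₂ ≈ (0.390, 0.156, 0.907); φ = arcsin(p_z) ≈ 65.13°, λ = atan2(p_y, p_x) ≈ 21.83°.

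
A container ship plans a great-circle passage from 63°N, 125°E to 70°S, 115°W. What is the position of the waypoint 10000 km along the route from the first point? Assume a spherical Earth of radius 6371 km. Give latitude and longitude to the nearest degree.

≈ 18°S, 175°E

The haversine formula gives a central angle δ ≈ 2.726 rad (156.2°) between the endpoints. The total great-circle distance is δ·R ≈ 2.726 × 6371 ≈ 17368 km, so the target fraction is f = 10000/17368 ≈ 0.576.
Interpolate at f ≈ 0.576 with slerp weights a = sin((1−f)δ)/sin δ ≈ 2.268, b = sin(fδ)/sin δ ≈ 2.477.
p = a·p₁ + b·p₂ ≈ (-0.949, 0.075, -0.307); φ = arcsin(p_z) ≈ -17.90°, λ = atan2(p_y, p_x) ≈ 175.45°.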